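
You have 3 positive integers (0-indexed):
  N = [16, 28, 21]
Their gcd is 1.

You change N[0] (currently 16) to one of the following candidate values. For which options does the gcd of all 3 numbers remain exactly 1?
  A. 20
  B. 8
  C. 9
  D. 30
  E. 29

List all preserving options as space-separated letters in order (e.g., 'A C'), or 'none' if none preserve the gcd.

Old gcd = 1; gcd of others (without N[0]) = 7
New gcd for candidate v: gcd(7, v). Preserves old gcd iff gcd(7, v) = 1.
  Option A: v=20, gcd(7,20)=1 -> preserves
  Option B: v=8, gcd(7,8)=1 -> preserves
  Option C: v=9, gcd(7,9)=1 -> preserves
  Option D: v=30, gcd(7,30)=1 -> preserves
  Option E: v=29, gcd(7,29)=1 -> preserves

Answer: A B C D E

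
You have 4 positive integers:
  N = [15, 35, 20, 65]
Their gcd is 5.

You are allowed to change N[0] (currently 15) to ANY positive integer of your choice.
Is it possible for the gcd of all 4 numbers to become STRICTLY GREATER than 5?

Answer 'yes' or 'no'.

Answer: no

Derivation:
Current gcd = 5
gcd of all OTHER numbers (without N[0]=15): gcd([35, 20, 65]) = 5
The new gcd after any change is gcd(5, new_value).
This can be at most 5.
Since 5 = old gcd 5, the gcd can only stay the same or decrease.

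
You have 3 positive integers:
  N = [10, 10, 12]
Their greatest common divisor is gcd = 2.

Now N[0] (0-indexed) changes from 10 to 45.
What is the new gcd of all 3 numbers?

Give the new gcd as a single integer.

Numbers: [10, 10, 12], gcd = 2
Change: index 0, 10 -> 45
gcd of the OTHER numbers (without index 0): gcd([10, 12]) = 2
New gcd = gcd(g_others, new_val) = gcd(2, 45) = 1

Answer: 1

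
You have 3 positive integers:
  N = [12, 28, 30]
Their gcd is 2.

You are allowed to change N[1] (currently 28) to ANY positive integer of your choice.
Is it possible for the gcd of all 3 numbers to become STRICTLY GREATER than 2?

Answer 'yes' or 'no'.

Current gcd = 2
gcd of all OTHER numbers (without N[1]=28): gcd([12, 30]) = 6
The new gcd after any change is gcd(6, new_value).
This can be at most 6.
Since 6 > old gcd 2, the gcd CAN increase (e.g., set N[1] = 6).

Answer: yes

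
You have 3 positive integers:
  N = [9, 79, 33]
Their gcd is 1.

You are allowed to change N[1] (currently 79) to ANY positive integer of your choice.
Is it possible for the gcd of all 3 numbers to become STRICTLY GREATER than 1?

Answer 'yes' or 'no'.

Current gcd = 1
gcd of all OTHER numbers (without N[1]=79): gcd([9, 33]) = 3
The new gcd after any change is gcd(3, new_value).
This can be at most 3.
Since 3 > old gcd 1, the gcd CAN increase (e.g., set N[1] = 3).

Answer: yes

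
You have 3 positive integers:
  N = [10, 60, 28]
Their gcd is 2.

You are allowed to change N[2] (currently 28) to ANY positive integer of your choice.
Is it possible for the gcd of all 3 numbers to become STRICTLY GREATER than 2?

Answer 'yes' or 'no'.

Answer: yes

Derivation:
Current gcd = 2
gcd of all OTHER numbers (without N[2]=28): gcd([10, 60]) = 10
The new gcd after any change is gcd(10, new_value).
This can be at most 10.
Since 10 > old gcd 2, the gcd CAN increase (e.g., set N[2] = 10).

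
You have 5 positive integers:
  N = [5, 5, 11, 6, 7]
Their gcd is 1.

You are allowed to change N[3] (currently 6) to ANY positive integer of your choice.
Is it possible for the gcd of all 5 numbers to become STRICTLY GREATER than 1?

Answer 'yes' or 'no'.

Answer: no

Derivation:
Current gcd = 1
gcd of all OTHER numbers (without N[3]=6): gcd([5, 5, 11, 7]) = 1
The new gcd after any change is gcd(1, new_value).
This can be at most 1.
Since 1 = old gcd 1, the gcd can only stay the same or decrease.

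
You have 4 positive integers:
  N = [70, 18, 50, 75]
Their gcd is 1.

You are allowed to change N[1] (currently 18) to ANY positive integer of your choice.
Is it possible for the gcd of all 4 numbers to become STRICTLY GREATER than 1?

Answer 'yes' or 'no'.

Current gcd = 1
gcd of all OTHER numbers (without N[1]=18): gcd([70, 50, 75]) = 5
The new gcd after any change is gcd(5, new_value).
This can be at most 5.
Since 5 > old gcd 1, the gcd CAN increase (e.g., set N[1] = 5).

Answer: yes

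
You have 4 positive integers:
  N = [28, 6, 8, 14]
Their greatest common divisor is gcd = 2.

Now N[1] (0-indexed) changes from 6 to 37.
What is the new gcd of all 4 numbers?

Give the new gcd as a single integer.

Numbers: [28, 6, 8, 14], gcd = 2
Change: index 1, 6 -> 37
gcd of the OTHER numbers (without index 1): gcd([28, 8, 14]) = 2
New gcd = gcd(g_others, new_val) = gcd(2, 37) = 1

Answer: 1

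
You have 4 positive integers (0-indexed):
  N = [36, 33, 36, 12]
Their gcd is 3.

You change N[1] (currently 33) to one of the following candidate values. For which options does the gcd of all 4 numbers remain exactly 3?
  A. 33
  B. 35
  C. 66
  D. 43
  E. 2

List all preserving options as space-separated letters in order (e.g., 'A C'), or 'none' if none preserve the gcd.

Old gcd = 3; gcd of others (without N[1]) = 12
New gcd for candidate v: gcd(12, v). Preserves old gcd iff gcd(12, v) = 3.
  Option A: v=33, gcd(12,33)=3 -> preserves
  Option B: v=35, gcd(12,35)=1 -> changes
  Option C: v=66, gcd(12,66)=6 -> changes
  Option D: v=43, gcd(12,43)=1 -> changes
  Option E: v=2, gcd(12,2)=2 -> changes

Answer: A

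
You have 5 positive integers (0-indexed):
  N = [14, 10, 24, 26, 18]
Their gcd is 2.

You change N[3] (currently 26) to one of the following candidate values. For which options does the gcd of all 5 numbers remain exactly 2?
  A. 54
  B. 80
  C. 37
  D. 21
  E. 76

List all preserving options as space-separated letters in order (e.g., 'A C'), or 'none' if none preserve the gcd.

Answer: A B E

Derivation:
Old gcd = 2; gcd of others (without N[3]) = 2
New gcd for candidate v: gcd(2, v). Preserves old gcd iff gcd(2, v) = 2.
  Option A: v=54, gcd(2,54)=2 -> preserves
  Option B: v=80, gcd(2,80)=2 -> preserves
  Option C: v=37, gcd(2,37)=1 -> changes
  Option D: v=21, gcd(2,21)=1 -> changes
  Option E: v=76, gcd(2,76)=2 -> preserves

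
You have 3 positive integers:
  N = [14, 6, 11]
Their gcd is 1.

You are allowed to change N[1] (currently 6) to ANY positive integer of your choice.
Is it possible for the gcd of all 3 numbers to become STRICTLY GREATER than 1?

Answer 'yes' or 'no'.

Answer: no

Derivation:
Current gcd = 1
gcd of all OTHER numbers (without N[1]=6): gcd([14, 11]) = 1
The new gcd after any change is gcd(1, new_value).
This can be at most 1.
Since 1 = old gcd 1, the gcd can only stay the same or decrease.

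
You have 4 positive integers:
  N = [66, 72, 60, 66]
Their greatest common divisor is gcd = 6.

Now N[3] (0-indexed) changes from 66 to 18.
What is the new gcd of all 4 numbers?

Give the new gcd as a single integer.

Answer: 6

Derivation:
Numbers: [66, 72, 60, 66], gcd = 6
Change: index 3, 66 -> 18
gcd of the OTHER numbers (without index 3): gcd([66, 72, 60]) = 6
New gcd = gcd(g_others, new_val) = gcd(6, 18) = 6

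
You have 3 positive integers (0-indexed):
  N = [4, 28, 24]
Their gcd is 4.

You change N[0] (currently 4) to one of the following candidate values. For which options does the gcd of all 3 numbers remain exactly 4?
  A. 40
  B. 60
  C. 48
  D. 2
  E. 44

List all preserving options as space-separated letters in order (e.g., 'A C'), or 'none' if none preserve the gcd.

Old gcd = 4; gcd of others (without N[0]) = 4
New gcd for candidate v: gcd(4, v). Preserves old gcd iff gcd(4, v) = 4.
  Option A: v=40, gcd(4,40)=4 -> preserves
  Option B: v=60, gcd(4,60)=4 -> preserves
  Option C: v=48, gcd(4,48)=4 -> preserves
  Option D: v=2, gcd(4,2)=2 -> changes
  Option E: v=44, gcd(4,44)=4 -> preserves

Answer: A B C E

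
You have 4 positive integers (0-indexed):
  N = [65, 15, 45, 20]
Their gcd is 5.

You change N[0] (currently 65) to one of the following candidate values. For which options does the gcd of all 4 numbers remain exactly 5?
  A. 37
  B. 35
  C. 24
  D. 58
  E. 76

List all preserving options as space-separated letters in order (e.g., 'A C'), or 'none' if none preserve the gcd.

Answer: B

Derivation:
Old gcd = 5; gcd of others (without N[0]) = 5
New gcd for candidate v: gcd(5, v). Preserves old gcd iff gcd(5, v) = 5.
  Option A: v=37, gcd(5,37)=1 -> changes
  Option B: v=35, gcd(5,35)=5 -> preserves
  Option C: v=24, gcd(5,24)=1 -> changes
  Option D: v=58, gcd(5,58)=1 -> changes
  Option E: v=76, gcd(5,76)=1 -> changes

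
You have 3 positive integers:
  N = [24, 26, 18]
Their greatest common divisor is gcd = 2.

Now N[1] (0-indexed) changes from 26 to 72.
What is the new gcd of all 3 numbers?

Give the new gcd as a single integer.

Numbers: [24, 26, 18], gcd = 2
Change: index 1, 26 -> 72
gcd of the OTHER numbers (without index 1): gcd([24, 18]) = 6
New gcd = gcd(g_others, new_val) = gcd(6, 72) = 6

Answer: 6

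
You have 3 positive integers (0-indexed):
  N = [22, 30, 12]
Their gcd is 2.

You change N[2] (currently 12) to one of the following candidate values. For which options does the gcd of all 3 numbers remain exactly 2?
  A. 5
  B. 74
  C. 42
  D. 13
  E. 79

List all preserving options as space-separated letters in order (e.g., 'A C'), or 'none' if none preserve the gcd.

Old gcd = 2; gcd of others (without N[2]) = 2
New gcd for candidate v: gcd(2, v). Preserves old gcd iff gcd(2, v) = 2.
  Option A: v=5, gcd(2,5)=1 -> changes
  Option B: v=74, gcd(2,74)=2 -> preserves
  Option C: v=42, gcd(2,42)=2 -> preserves
  Option D: v=13, gcd(2,13)=1 -> changes
  Option E: v=79, gcd(2,79)=1 -> changes

Answer: B C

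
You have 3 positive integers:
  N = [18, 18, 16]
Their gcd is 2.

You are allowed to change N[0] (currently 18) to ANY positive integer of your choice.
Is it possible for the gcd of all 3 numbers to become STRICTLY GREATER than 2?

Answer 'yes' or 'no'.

Answer: no

Derivation:
Current gcd = 2
gcd of all OTHER numbers (without N[0]=18): gcd([18, 16]) = 2
The new gcd after any change is gcd(2, new_value).
This can be at most 2.
Since 2 = old gcd 2, the gcd can only stay the same or decrease.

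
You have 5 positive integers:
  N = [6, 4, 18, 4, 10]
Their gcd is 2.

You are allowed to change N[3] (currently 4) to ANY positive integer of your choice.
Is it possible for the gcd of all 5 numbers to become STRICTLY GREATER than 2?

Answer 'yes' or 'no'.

Answer: no

Derivation:
Current gcd = 2
gcd of all OTHER numbers (without N[3]=4): gcd([6, 4, 18, 10]) = 2
The new gcd after any change is gcd(2, new_value).
This can be at most 2.
Since 2 = old gcd 2, the gcd can only stay the same or decrease.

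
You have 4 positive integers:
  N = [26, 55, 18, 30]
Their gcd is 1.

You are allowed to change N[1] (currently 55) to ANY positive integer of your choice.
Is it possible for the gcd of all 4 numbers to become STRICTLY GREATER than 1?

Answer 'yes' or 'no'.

Answer: yes

Derivation:
Current gcd = 1
gcd of all OTHER numbers (without N[1]=55): gcd([26, 18, 30]) = 2
The new gcd after any change is gcd(2, new_value).
This can be at most 2.
Since 2 > old gcd 1, the gcd CAN increase (e.g., set N[1] = 2).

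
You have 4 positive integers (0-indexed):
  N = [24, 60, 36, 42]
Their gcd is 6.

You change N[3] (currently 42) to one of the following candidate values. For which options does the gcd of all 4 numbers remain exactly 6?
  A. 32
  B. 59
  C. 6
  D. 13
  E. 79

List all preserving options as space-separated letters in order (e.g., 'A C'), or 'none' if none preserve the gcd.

Answer: C

Derivation:
Old gcd = 6; gcd of others (without N[3]) = 12
New gcd for candidate v: gcd(12, v). Preserves old gcd iff gcd(12, v) = 6.
  Option A: v=32, gcd(12,32)=4 -> changes
  Option B: v=59, gcd(12,59)=1 -> changes
  Option C: v=6, gcd(12,6)=6 -> preserves
  Option D: v=13, gcd(12,13)=1 -> changes
  Option E: v=79, gcd(12,79)=1 -> changes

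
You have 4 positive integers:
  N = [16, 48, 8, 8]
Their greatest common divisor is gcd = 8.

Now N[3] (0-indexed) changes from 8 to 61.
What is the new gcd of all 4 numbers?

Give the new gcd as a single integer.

Numbers: [16, 48, 8, 8], gcd = 8
Change: index 3, 8 -> 61
gcd of the OTHER numbers (without index 3): gcd([16, 48, 8]) = 8
New gcd = gcd(g_others, new_val) = gcd(8, 61) = 1

Answer: 1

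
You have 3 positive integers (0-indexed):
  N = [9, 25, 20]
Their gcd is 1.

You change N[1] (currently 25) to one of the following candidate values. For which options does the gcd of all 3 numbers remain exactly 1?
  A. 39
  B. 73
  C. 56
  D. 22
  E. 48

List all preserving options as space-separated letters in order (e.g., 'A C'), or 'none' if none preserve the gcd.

Old gcd = 1; gcd of others (without N[1]) = 1
New gcd for candidate v: gcd(1, v). Preserves old gcd iff gcd(1, v) = 1.
  Option A: v=39, gcd(1,39)=1 -> preserves
  Option B: v=73, gcd(1,73)=1 -> preserves
  Option C: v=56, gcd(1,56)=1 -> preserves
  Option D: v=22, gcd(1,22)=1 -> preserves
  Option E: v=48, gcd(1,48)=1 -> preserves

Answer: A B C D E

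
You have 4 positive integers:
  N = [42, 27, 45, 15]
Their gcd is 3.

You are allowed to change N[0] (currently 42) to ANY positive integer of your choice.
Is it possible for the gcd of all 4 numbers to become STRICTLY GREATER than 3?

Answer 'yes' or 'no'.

Current gcd = 3
gcd of all OTHER numbers (without N[0]=42): gcd([27, 45, 15]) = 3
The new gcd after any change is gcd(3, new_value).
This can be at most 3.
Since 3 = old gcd 3, the gcd can only stay the same or decrease.

Answer: no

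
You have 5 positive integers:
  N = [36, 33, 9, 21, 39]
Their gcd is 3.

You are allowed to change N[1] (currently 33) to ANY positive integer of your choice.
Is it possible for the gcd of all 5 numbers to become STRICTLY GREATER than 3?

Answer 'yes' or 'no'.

Answer: no

Derivation:
Current gcd = 3
gcd of all OTHER numbers (without N[1]=33): gcd([36, 9, 21, 39]) = 3
The new gcd after any change is gcd(3, new_value).
This can be at most 3.
Since 3 = old gcd 3, the gcd can only stay the same or decrease.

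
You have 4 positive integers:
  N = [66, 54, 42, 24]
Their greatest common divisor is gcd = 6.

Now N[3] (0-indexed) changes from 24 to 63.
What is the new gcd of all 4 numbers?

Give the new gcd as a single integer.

Numbers: [66, 54, 42, 24], gcd = 6
Change: index 3, 24 -> 63
gcd of the OTHER numbers (without index 3): gcd([66, 54, 42]) = 6
New gcd = gcd(g_others, new_val) = gcd(6, 63) = 3

Answer: 3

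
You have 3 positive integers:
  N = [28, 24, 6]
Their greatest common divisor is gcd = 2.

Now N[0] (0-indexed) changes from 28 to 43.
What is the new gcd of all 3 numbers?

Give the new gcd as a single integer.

Answer: 1

Derivation:
Numbers: [28, 24, 6], gcd = 2
Change: index 0, 28 -> 43
gcd of the OTHER numbers (without index 0): gcd([24, 6]) = 6
New gcd = gcd(g_others, new_val) = gcd(6, 43) = 1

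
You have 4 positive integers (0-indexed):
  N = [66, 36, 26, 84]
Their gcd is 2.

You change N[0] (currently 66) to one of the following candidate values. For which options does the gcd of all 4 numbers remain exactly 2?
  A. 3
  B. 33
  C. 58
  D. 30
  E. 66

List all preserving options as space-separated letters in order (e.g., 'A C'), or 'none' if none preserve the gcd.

Old gcd = 2; gcd of others (without N[0]) = 2
New gcd for candidate v: gcd(2, v). Preserves old gcd iff gcd(2, v) = 2.
  Option A: v=3, gcd(2,3)=1 -> changes
  Option B: v=33, gcd(2,33)=1 -> changes
  Option C: v=58, gcd(2,58)=2 -> preserves
  Option D: v=30, gcd(2,30)=2 -> preserves
  Option E: v=66, gcd(2,66)=2 -> preserves

Answer: C D E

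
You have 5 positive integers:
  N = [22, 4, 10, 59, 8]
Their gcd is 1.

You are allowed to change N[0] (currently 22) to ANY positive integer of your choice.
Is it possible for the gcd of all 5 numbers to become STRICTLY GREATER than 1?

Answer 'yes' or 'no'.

Answer: no

Derivation:
Current gcd = 1
gcd of all OTHER numbers (without N[0]=22): gcd([4, 10, 59, 8]) = 1
The new gcd after any change is gcd(1, new_value).
This can be at most 1.
Since 1 = old gcd 1, the gcd can only stay the same or decrease.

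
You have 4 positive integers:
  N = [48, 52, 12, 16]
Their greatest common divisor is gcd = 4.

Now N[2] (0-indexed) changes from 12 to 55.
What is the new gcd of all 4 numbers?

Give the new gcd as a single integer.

Answer: 1

Derivation:
Numbers: [48, 52, 12, 16], gcd = 4
Change: index 2, 12 -> 55
gcd of the OTHER numbers (without index 2): gcd([48, 52, 16]) = 4
New gcd = gcd(g_others, new_val) = gcd(4, 55) = 1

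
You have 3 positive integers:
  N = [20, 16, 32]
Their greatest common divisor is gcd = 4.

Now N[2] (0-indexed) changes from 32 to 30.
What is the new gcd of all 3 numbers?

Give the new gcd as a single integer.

Numbers: [20, 16, 32], gcd = 4
Change: index 2, 32 -> 30
gcd of the OTHER numbers (without index 2): gcd([20, 16]) = 4
New gcd = gcd(g_others, new_val) = gcd(4, 30) = 2

Answer: 2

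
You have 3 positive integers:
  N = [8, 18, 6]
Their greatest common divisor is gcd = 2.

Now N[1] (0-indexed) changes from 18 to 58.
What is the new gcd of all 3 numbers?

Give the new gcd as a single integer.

Numbers: [8, 18, 6], gcd = 2
Change: index 1, 18 -> 58
gcd of the OTHER numbers (without index 1): gcd([8, 6]) = 2
New gcd = gcd(g_others, new_val) = gcd(2, 58) = 2

Answer: 2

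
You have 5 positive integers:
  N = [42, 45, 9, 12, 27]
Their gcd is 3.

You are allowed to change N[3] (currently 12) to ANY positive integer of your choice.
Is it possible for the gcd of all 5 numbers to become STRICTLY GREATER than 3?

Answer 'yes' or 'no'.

Answer: no

Derivation:
Current gcd = 3
gcd of all OTHER numbers (without N[3]=12): gcd([42, 45, 9, 27]) = 3
The new gcd after any change is gcd(3, new_value).
This can be at most 3.
Since 3 = old gcd 3, the gcd can only stay the same or decrease.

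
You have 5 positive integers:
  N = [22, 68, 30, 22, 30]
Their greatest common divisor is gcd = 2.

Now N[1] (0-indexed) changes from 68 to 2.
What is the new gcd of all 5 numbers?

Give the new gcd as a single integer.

Answer: 2

Derivation:
Numbers: [22, 68, 30, 22, 30], gcd = 2
Change: index 1, 68 -> 2
gcd of the OTHER numbers (without index 1): gcd([22, 30, 22, 30]) = 2
New gcd = gcd(g_others, new_val) = gcd(2, 2) = 2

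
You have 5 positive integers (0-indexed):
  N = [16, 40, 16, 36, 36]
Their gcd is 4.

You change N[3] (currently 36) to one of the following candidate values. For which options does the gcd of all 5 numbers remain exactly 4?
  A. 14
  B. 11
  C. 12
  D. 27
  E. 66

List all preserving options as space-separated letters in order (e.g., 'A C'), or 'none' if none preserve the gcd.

Old gcd = 4; gcd of others (without N[3]) = 4
New gcd for candidate v: gcd(4, v). Preserves old gcd iff gcd(4, v) = 4.
  Option A: v=14, gcd(4,14)=2 -> changes
  Option B: v=11, gcd(4,11)=1 -> changes
  Option C: v=12, gcd(4,12)=4 -> preserves
  Option D: v=27, gcd(4,27)=1 -> changes
  Option E: v=66, gcd(4,66)=2 -> changes

Answer: C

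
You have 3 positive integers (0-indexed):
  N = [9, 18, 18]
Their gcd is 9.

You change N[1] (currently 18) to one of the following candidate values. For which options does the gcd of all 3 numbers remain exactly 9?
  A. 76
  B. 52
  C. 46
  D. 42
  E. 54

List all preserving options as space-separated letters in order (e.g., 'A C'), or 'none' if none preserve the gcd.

Answer: E

Derivation:
Old gcd = 9; gcd of others (without N[1]) = 9
New gcd for candidate v: gcd(9, v). Preserves old gcd iff gcd(9, v) = 9.
  Option A: v=76, gcd(9,76)=1 -> changes
  Option B: v=52, gcd(9,52)=1 -> changes
  Option C: v=46, gcd(9,46)=1 -> changes
  Option D: v=42, gcd(9,42)=3 -> changes
  Option E: v=54, gcd(9,54)=9 -> preserves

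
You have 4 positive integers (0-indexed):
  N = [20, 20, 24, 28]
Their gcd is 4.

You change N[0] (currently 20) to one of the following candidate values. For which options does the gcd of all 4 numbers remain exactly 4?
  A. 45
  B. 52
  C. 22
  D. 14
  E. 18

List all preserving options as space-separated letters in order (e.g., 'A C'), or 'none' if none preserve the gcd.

Old gcd = 4; gcd of others (without N[0]) = 4
New gcd for candidate v: gcd(4, v). Preserves old gcd iff gcd(4, v) = 4.
  Option A: v=45, gcd(4,45)=1 -> changes
  Option B: v=52, gcd(4,52)=4 -> preserves
  Option C: v=22, gcd(4,22)=2 -> changes
  Option D: v=14, gcd(4,14)=2 -> changes
  Option E: v=18, gcd(4,18)=2 -> changes

Answer: B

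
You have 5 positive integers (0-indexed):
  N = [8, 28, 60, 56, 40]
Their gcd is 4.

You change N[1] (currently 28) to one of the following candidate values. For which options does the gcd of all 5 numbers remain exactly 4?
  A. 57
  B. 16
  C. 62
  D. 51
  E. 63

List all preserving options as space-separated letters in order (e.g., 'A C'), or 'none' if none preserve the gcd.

Old gcd = 4; gcd of others (without N[1]) = 4
New gcd for candidate v: gcd(4, v). Preserves old gcd iff gcd(4, v) = 4.
  Option A: v=57, gcd(4,57)=1 -> changes
  Option B: v=16, gcd(4,16)=4 -> preserves
  Option C: v=62, gcd(4,62)=2 -> changes
  Option D: v=51, gcd(4,51)=1 -> changes
  Option E: v=63, gcd(4,63)=1 -> changes

Answer: B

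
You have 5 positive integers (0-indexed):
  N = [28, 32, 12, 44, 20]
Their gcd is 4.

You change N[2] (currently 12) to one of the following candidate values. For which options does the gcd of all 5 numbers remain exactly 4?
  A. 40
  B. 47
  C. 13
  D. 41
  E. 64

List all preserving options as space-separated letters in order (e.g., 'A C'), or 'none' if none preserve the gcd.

Answer: A E

Derivation:
Old gcd = 4; gcd of others (without N[2]) = 4
New gcd for candidate v: gcd(4, v). Preserves old gcd iff gcd(4, v) = 4.
  Option A: v=40, gcd(4,40)=4 -> preserves
  Option B: v=47, gcd(4,47)=1 -> changes
  Option C: v=13, gcd(4,13)=1 -> changes
  Option D: v=41, gcd(4,41)=1 -> changes
  Option E: v=64, gcd(4,64)=4 -> preserves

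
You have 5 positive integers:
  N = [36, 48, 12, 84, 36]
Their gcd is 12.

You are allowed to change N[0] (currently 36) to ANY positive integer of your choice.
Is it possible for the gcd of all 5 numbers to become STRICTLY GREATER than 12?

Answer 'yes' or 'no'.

Current gcd = 12
gcd of all OTHER numbers (without N[0]=36): gcd([48, 12, 84, 36]) = 12
The new gcd after any change is gcd(12, new_value).
This can be at most 12.
Since 12 = old gcd 12, the gcd can only stay the same or decrease.

Answer: no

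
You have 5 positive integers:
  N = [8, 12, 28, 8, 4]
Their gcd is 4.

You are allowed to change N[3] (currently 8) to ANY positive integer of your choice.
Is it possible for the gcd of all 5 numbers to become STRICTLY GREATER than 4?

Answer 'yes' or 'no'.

Answer: no

Derivation:
Current gcd = 4
gcd of all OTHER numbers (without N[3]=8): gcd([8, 12, 28, 4]) = 4
The new gcd after any change is gcd(4, new_value).
This can be at most 4.
Since 4 = old gcd 4, the gcd can only stay the same or decrease.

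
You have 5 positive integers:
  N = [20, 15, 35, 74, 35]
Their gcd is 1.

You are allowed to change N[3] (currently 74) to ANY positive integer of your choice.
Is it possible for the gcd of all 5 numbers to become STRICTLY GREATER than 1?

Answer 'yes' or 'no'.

Current gcd = 1
gcd of all OTHER numbers (without N[3]=74): gcd([20, 15, 35, 35]) = 5
The new gcd after any change is gcd(5, new_value).
This can be at most 5.
Since 5 > old gcd 1, the gcd CAN increase (e.g., set N[3] = 5).

Answer: yes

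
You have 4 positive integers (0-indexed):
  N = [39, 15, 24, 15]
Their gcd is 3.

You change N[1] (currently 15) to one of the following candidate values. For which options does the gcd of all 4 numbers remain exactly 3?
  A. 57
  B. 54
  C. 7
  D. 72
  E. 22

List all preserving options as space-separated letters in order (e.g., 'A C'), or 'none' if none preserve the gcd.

Answer: A B D

Derivation:
Old gcd = 3; gcd of others (without N[1]) = 3
New gcd for candidate v: gcd(3, v). Preserves old gcd iff gcd(3, v) = 3.
  Option A: v=57, gcd(3,57)=3 -> preserves
  Option B: v=54, gcd(3,54)=3 -> preserves
  Option C: v=7, gcd(3,7)=1 -> changes
  Option D: v=72, gcd(3,72)=3 -> preserves
  Option E: v=22, gcd(3,22)=1 -> changes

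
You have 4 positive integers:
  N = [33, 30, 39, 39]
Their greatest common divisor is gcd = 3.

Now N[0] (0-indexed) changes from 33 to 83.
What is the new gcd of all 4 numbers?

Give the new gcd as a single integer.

Numbers: [33, 30, 39, 39], gcd = 3
Change: index 0, 33 -> 83
gcd of the OTHER numbers (without index 0): gcd([30, 39, 39]) = 3
New gcd = gcd(g_others, new_val) = gcd(3, 83) = 1

Answer: 1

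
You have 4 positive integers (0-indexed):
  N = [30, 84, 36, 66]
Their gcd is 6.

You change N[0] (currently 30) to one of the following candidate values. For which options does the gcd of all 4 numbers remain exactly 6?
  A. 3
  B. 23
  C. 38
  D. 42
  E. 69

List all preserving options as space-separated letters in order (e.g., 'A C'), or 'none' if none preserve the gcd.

Old gcd = 6; gcd of others (without N[0]) = 6
New gcd for candidate v: gcd(6, v). Preserves old gcd iff gcd(6, v) = 6.
  Option A: v=3, gcd(6,3)=3 -> changes
  Option B: v=23, gcd(6,23)=1 -> changes
  Option C: v=38, gcd(6,38)=2 -> changes
  Option D: v=42, gcd(6,42)=6 -> preserves
  Option E: v=69, gcd(6,69)=3 -> changes

Answer: D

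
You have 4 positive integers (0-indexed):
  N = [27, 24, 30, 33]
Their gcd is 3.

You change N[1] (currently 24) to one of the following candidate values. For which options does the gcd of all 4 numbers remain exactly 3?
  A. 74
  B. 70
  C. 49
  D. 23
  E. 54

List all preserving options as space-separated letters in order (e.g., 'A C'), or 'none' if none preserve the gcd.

Answer: E

Derivation:
Old gcd = 3; gcd of others (without N[1]) = 3
New gcd for candidate v: gcd(3, v). Preserves old gcd iff gcd(3, v) = 3.
  Option A: v=74, gcd(3,74)=1 -> changes
  Option B: v=70, gcd(3,70)=1 -> changes
  Option C: v=49, gcd(3,49)=1 -> changes
  Option D: v=23, gcd(3,23)=1 -> changes
  Option E: v=54, gcd(3,54)=3 -> preserves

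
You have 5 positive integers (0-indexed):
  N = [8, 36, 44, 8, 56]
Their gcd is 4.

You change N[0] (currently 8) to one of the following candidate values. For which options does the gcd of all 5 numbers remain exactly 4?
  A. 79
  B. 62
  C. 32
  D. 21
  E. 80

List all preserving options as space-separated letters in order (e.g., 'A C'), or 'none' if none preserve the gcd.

Old gcd = 4; gcd of others (without N[0]) = 4
New gcd for candidate v: gcd(4, v). Preserves old gcd iff gcd(4, v) = 4.
  Option A: v=79, gcd(4,79)=1 -> changes
  Option B: v=62, gcd(4,62)=2 -> changes
  Option C: v=32, gcd(4,32)=4 -> preserves
  Option D: v=21, gcd(4,21)=1 -> changes
  Option E: v=80, gcd(4,80)=4 -> preserves

Answer: C E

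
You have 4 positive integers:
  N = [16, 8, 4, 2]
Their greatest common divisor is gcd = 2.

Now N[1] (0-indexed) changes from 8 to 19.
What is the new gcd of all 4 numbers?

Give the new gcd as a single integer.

Answer: 1

Derivation:
Numbers: [16, 8, 4, 2], gcd = 2
Change: index 1, 8 -> 19
gcd of the OTHER numbers (without index 1): gcd([16, 4, 2]) = 2
New gcd = gcd(g_others, new_val) = gcd(2, 19) = 1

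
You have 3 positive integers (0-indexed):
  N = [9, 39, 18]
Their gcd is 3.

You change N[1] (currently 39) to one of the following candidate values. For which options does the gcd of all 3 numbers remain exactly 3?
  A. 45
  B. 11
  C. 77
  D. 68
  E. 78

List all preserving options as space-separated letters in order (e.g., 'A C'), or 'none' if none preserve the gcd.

Old gcd = 3; gcd of others (without N[1]) = 9
New gcd for candidate v: gcd(9, v). Preserves old gcd iff gcd(9, v) = 3.
  Option A: v=45, gcd(9,45)=9 -> changes
  Option B: v=11, gcd(9,11)=1 -> changes
  Option C: v=77, gcd(9,77)=1 -> changes
  Option D: v=68, gcd(9,68)=1 -> changes
  Option E: v=78, gcd(9,78)=3 -> preserves

Answer: E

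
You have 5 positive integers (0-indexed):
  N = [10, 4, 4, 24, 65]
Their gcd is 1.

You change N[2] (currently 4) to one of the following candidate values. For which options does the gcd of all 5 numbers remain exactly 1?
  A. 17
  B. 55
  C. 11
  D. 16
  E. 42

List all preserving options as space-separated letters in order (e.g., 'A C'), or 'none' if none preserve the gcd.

Answer: A B C D E

Derivation:
Old gcd = 1; gcd of others (without N[2]) = 1
New gcd for candidate v: gcd(1, v). Preserves old gcd iff gcd(1, v) = 1.
  Option A: v=17, gcd(1,17)=1 -> preserves
  Option B: v=55, gcd(1,55)=1 -> preserves
  Option C: v=11, gcd(1,11)=1 -> preserves
  Option D: v=16, gcd(1,16)=1 -> preserves
  Option E: v=42, gcd(1,42)=1 -> preserves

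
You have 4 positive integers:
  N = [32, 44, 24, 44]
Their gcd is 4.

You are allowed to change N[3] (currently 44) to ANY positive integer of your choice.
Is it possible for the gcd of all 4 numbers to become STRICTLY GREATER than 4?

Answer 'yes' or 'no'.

Answer: no

Derivation:
Current gcd = 4
gcd of all OTHER numbers (without N[3]=44): gcd([32, 44, 24]) = 4
The new gcd after any change is gcd(4, new_value).
This can be at most 4.
Since 4 = old gcd 4, the gcd can only stay the same or decrease.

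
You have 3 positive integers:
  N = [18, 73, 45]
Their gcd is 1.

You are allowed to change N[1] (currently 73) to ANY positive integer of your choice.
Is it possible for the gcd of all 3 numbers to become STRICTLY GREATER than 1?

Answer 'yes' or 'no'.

Answer: yes

Derivation:
Current gcd = 1
gcd of all OTHER numbers (without N[1]=73): gcd([18, 45]) = 9
The new gcd after any change is gcd(9, new_value).
This can be at most 9.
Since 9 > old gcd 1, the gcd CAN increase (e.g., set N[1] = 9).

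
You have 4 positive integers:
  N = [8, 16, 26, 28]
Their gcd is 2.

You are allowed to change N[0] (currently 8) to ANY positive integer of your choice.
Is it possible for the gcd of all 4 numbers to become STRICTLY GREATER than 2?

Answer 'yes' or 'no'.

Answer: no

Derivation:
Current gcd = 2
gcd of all OTHER numbers (without N[0]=8): gcd([16, 26, 28]) = 2
The new gcd after any change is gcd(2, new_value).
This can be at most 2.
Since 2 = old gcd 2, the gcd can only stay the same or decrease.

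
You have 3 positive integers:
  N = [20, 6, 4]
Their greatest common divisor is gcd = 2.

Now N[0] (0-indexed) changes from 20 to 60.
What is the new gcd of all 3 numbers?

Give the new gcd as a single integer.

Answer: 2

Derivation:
Numbers: [20, 6, 4], gcd = 2
Change: index 0, 20 -> 60
gcd of the OTHER numbers (without index 0): gcd([6, 4]) = 2
New gcd = gcd(g_others, new_val) = gcd(2, 60) = 2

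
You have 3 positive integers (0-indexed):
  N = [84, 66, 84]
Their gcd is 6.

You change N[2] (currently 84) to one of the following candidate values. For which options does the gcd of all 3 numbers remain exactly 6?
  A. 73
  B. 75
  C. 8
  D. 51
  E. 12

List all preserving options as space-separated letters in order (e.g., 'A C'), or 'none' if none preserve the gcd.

Old gcd = 6; gcd of others (without N[2]) = 6
New gcd for candidate v: gcd(6, v). Preserves old gcd iff gcd(6, v) = 6.
  Option A: v=73, gcd(6,73)=1 -> changes
  Option B: v=75, gcd(6,75)=3 -> changes
  Option C: v=8, gcd(6,8)=2 -> changes
  Option D: v=51, gcd(6,51)=3 -> changes
  Option E: v=12, gcd(6,12)=6 -> preserves

Answer: E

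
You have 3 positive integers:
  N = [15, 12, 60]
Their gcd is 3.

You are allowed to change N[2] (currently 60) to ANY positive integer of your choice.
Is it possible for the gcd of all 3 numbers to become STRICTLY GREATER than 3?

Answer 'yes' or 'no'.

Answer: no

Derivation:
Current gcd = 3
gcd of all OTHER numbers (without N[2]=60): gcd([15, 12]) = 3
The new gcd after any change is gcd(3, new_value).
This can be at most 3.
Since 3 = old gcd 3, the gcd can only stay the same or decrease.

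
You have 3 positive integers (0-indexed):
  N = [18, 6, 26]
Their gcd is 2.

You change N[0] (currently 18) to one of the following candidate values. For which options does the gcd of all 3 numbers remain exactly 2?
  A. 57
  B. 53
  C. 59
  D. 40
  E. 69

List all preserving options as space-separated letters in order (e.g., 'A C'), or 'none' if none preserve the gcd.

Answer: D

Derivation:
Old gcd = 2; gcd of others (without N[0]) = 2
New gcd for candidate v: gcd(2, v). Preserves old gcd iff gcd(2, v) = 2.
  Option A: v=57, gcd(2,57)=1 -> changes
  Option B: v=53, gcd(2,53)=1 -> changes
  Option C: v=59, gcd(2,59)=1 -> changes
  Option D: v=40, gcd(2,40)=2 -> preserves
  Option E: v=69, gcd(2,69)=1 -> changes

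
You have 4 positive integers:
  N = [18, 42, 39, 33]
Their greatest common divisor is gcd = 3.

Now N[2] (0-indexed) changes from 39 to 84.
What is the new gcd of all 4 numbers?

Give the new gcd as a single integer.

Answer: 3

Derivation:
Numbers: [18, 42, 39, 33], gcd = 3
Change: index 2, 39 -> 84
gcd of the OTHER numbers (without index 2): gcd([18, 42, 33]) = 3
New gcd = gcd(g_others, new_val) = gcd(3, 84) = 3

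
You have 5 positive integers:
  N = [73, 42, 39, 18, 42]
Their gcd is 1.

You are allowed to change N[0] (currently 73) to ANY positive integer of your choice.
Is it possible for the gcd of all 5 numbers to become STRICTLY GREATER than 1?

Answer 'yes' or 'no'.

Answer: yes

Derivation:
Current gcd = 1
gcd of all OTHER numbers (without N[0]=73): gcd([42, 39, 18, 42]) = 3
The new gcd after any change is gcd(3, new_value).
This can be at most 3.
Since 3 > old gcd 1, the gcd CAN increase (e.g., set N[0] = 3).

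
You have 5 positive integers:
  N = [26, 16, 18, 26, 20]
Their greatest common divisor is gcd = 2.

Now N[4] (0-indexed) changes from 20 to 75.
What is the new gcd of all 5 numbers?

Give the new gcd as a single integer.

Answer: 1

Derivation:
Numbers: [26, 16, 18, 26, 20], gcd = 2
Change: index 4, 20 -> 75
gcd of the OTHER numbers (without index 4): gcd([26, 16, 18, 26]) = 2
New gcd = gcd(g_others, new_val) = gcd(2, 75) = 1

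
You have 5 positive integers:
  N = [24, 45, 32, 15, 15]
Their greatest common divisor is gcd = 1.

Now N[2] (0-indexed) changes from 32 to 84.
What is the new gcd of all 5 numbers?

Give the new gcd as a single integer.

Answer: 3

Derivation:
Numbers: [24, 45, 32, 15, 15], gcd = 1
Change: index 2, 32 -> 84
gcd of the OTHER numbers (without index 2): gcd([24, 45, 15, 15]) = 3
New gcd = gcd(g_others, new_val) = gcd(3, 84) = 3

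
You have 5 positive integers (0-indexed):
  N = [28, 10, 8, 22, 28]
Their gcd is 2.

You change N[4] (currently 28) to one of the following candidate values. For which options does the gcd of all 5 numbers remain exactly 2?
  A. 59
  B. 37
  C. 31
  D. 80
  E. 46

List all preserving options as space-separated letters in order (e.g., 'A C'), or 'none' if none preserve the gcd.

Answer: D E

Derivation:
Old gcd = 2; gcd of others (without N[4]) = 2
New gcd for candidate v: gcd(2, v). Preserves old gcd iff gcd(2, v) = 2.
  Option A: v=59, gcd(2,59)=1 -> changes
  Option B: v=37, gcd(2,37)=1 -> changes
  Option C: v=31, gcd(2,31)=1 -> changes
  Option D: v=80, gcd(2,80)=2 -> preserves
  Option E: v=46, gcd(2,46)=2 -> preserves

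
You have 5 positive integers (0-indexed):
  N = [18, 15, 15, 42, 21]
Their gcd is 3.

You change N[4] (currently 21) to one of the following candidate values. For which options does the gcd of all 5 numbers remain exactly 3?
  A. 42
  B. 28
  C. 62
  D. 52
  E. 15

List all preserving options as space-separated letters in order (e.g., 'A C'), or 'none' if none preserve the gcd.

Answer: A E

Derivation:
Old gcd = 3; gcd of others (without N[4]) = 3
New gcd for candidate v: gcd(3, v). Preserves old gcd iff gcd(3, v) = 3.
  Option A: v=42, gcd(3,42)=3 -> preserves
  Option B: v=28, gcd(3,28)=1 -> changes
  Option C: v=62, gcd(3,62)=1 -> changes
  Option D: v=52, gcd(3,52)=1 -> changes
  Option E: v=15, gcd(3,15)=3 -> preserves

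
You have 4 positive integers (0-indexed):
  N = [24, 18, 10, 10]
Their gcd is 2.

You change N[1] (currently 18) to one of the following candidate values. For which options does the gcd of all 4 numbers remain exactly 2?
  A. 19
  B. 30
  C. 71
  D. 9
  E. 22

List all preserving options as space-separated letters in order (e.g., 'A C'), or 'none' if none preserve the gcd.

Old gcd = 2; gcd of others (without N[1]) = 2
New gcd for candidate v: gcd(2, v). Preserves old gcd iff gcd(2, v) = 2.
  Option A: v=19, gcd(2,19)=1 -> changes
  Option B: v=30, gcd(2,30)=2 -> preserves
  Option C: v=71, gcd(2,71)=1 -> changes
  Option D: v=9, gcd(2,9)=1 -> changes
  Option E: v=22, gcd(2,22)=2 -> preserves

Answer: B E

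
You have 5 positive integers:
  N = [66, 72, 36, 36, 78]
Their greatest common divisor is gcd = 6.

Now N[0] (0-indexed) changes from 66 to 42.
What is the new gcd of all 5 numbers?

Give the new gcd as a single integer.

Numbers: [66, 72, 36, 36, 78], gcd = 6
Change: index 0, 66 -> 42
gcd of the OTHER numbers (without index 0): gcd([72, 36, 36, 78]) = 6
New gcd = gcd(g_others, new_val) = gcd(6, 42) = 6

Answer: 6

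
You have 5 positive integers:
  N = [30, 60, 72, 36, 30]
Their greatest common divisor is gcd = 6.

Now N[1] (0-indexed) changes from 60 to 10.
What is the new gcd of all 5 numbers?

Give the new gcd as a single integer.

Answer: 2

Derivation:
Numbers: [30, 60, 72, 36, 30], gcd = 6
Change: index 1, 60 -> 10
gcd of the OTHER numbers (without index 1): gcd([30, 72, 36, 30]) = 6
New gcd = gcd(g_others, new_val) = gcd(6, 10) = 2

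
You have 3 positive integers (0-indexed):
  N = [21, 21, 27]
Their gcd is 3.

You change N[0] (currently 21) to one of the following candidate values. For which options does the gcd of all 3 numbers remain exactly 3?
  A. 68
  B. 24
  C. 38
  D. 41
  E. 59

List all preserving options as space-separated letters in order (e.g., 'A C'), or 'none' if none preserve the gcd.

Answer: B

Derivation:
Old gcd = 3; gcd of others (without N[0]) = 3
New gcd for candidate v: gcd(3, v). Preserves old gcd iff gcd(3, v) = 3.
  Option A: v=68, gcd(3,68)=1 -> changes
  Option B: v=24, gcd(3,24)=3 -> preserves
  Option C: v=38, gcd(3,38)=1 -> changes
  Option D: v=41, gcd(3,41)=1 -> changes
  Option E: v=59, gcd(3,59)=1 -> changes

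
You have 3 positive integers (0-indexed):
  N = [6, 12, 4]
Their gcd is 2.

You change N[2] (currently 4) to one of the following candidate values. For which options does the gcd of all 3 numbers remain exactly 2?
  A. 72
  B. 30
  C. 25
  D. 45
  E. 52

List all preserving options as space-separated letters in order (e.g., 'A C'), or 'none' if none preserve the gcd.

Old gcd = 2; gcd of others (without N[2]) = 6
New gcd for candidate v: gcd(6, v). Preserves old gcd iff gcd(6, v) = 2.
  Option A: v=72, gcd(6,72)=6 -> changes
  Option B: v=30, gcd(6,30)=6 -> changes
  Option C: v=25, gcd(6,25)=1 -> changes
  Option D: v=45, gcd(6,45)=3 -> changes
  Option E: v=52, gcd(6,52)=2 -> preserves

Answer: E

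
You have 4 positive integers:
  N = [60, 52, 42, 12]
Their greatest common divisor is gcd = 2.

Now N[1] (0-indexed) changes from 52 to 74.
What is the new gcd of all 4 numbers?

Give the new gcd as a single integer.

Numbers: [60, 52, 42, 12], gcd = 2
Change: index 1, 52 -> 74
gcd of the OTHER numbers (without index 1): gcd([60, 42, 12]) = 6
New gcd = gcd(g_others, new_val) = gcd(6, 74) = 2

Answer: 2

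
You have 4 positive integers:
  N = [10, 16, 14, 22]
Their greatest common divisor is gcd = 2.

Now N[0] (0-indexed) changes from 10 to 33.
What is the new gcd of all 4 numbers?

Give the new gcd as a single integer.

Numbers: [10, 16, 14, 22], gcd = 2
Change: index 0, 10 -> 33
gcd of the OTHER numbers (without index 0): gcd([16, 14, 22]) = 2
New gcd = gcd(g_others, new_val) = gcd(2, 33) = 1

Answer: 1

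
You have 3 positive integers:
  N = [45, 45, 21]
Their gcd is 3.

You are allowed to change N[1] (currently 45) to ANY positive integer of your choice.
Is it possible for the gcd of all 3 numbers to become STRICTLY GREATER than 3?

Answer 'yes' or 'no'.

Current gcd = 3
gcd of all OTHER numbers (without N[1]=45): gcd([45, 21]) = 3
The new gcd after any change is gcd(3, new_value).
This can be at most 3.
Since 3 = old gcd 3, the gcd can only stay the same or decrease.

Answer: no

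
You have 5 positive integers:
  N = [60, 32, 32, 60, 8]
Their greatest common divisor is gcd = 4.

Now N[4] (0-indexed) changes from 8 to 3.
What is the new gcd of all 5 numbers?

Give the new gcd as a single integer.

Answer: 1

Derivation:
Numbers: [60, 32, 32, 60, 8], gcd = 4
Change: index 4, 8 -> 3
gcd of the OTHER numbers (without index 4): gcd([60, 32, 32, 60]) = 4
New gcd = gcd(g_others, new_val) = gcd(4, 3) = 1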